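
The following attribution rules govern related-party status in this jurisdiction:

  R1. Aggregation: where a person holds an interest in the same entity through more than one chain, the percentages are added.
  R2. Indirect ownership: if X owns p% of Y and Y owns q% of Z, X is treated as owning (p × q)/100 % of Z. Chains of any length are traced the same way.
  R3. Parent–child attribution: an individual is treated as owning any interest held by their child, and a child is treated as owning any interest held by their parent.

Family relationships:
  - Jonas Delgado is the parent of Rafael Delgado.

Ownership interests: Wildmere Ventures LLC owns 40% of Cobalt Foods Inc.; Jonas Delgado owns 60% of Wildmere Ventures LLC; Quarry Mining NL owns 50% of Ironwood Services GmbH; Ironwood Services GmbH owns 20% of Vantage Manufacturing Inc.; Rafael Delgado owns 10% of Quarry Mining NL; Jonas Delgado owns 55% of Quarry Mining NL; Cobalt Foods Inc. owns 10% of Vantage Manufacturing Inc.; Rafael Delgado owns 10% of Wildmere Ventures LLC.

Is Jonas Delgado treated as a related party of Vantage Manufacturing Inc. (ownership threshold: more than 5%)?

Yes

By parent–child attribution (R3), Jonas Delgado is treated as also owning Rafael Delgado's interest in Wildmere Ventures LLC, giving 60% + 10% = 70%.
By parent–child attribution (R3), Jonas Delgado is treated as also owning Rafael Delgado's interest in Quarry Mining NL, giving 55% + 10% = 65%.
Chain via Wildmere Ventures LLC → Cobalt Foods Inc. (R2): 70% × 40% × 10% = 2.8% of Vantage Manufacturing Inc.
Chain via Quarry Mining NL → Ironwood Services GmbH (R2): 65% × 50% × 20% = 6.5% of Vantage Manufacturing Inc.
Aggregating (R1): 2.8% + 6.5% = 9.3%.
9.3% exceeds the 5% threshold, so Jonas is a related party to Vantage Manufacturing Inc.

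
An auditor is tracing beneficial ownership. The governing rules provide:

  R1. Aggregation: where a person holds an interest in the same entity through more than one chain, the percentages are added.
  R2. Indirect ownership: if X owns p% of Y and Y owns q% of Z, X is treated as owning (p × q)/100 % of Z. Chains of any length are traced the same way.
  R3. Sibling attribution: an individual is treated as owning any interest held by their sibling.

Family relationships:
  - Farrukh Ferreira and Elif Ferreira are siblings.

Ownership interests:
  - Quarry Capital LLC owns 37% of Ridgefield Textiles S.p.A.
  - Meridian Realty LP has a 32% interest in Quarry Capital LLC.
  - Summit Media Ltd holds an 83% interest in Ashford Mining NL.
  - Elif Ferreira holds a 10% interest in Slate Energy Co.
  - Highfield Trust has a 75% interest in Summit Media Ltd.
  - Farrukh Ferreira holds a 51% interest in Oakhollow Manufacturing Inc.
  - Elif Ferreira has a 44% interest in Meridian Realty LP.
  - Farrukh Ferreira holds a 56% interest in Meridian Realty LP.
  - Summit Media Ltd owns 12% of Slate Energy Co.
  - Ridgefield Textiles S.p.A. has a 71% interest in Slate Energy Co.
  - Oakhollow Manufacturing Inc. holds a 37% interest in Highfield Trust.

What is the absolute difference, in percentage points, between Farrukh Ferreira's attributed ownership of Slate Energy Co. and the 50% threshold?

29.8953

By sibling attribution (R3), Farrukh Ferreira is treated as also owning Elif Ferreira's interest in Meridian Realty LP, giving 56% + 44% = 100%.
By sibling attribution (R3), Farrukh Ferreira is treated as owning Elif Ferreira's 10% interest in Slate Energy Co.
Chain via Oakhollow Manufacturing Inc. → Highfield Trust → Summit Media Ltd (R2): 51% × 37% × 75% × 12% = 1.6983% of Slate Energy Co.
Chain via Meridian Realty LP → Quarry Capital LLC → Ridgefield Textiles S.p.A. (R2): 100% × 32% × 37% × 71% = 8.4064% of Slate Energy Co.
Direct interest in Slate Energy Co: 10%.
Aggregating (R1): 1.6983% + 8.4064% + 10% = 20.1047%.
20.1047% falls short of the 50% threshold by 29.8953 percentage points.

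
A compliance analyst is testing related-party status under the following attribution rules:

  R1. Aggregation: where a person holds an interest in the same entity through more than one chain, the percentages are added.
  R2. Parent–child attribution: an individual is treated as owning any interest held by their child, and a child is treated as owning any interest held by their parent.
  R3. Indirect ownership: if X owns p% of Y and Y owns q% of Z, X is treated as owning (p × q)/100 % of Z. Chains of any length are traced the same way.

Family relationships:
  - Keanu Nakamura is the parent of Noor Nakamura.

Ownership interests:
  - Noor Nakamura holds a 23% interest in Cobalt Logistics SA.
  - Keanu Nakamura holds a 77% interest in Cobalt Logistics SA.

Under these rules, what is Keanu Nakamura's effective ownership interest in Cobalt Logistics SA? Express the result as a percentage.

100%

By parent–child attribution (R2), Keanu Nakamura is treated as also owning Noor Nakamura's interest in Cobalt Logistics SA, giving 77% + 23% = 100%.
Direct interest in Cobalt Logistics SA: 100%.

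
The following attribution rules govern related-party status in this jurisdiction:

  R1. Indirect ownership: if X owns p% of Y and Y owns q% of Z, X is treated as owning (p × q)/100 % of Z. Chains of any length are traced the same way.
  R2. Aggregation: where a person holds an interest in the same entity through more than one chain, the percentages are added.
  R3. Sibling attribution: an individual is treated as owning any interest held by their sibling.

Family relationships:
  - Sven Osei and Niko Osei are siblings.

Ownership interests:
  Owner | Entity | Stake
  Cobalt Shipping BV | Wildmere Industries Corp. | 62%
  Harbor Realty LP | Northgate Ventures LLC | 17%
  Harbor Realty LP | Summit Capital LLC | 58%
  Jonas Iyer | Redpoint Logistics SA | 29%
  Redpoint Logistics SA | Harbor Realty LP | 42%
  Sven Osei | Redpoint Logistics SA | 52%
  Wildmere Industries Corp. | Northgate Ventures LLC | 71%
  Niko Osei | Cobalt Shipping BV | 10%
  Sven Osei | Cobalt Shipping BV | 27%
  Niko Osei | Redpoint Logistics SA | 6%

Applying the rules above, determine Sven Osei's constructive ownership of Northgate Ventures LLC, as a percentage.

20.4286%

By sibling attribution (R3), Sven Osei is treated as also owning Niko Osei's interest in Cobalt Shipping BV, giving 27% + 10% = 37%.
By sibling attribution (R3), Sven Osei is treated as also owning Niko Osei's interest in Redpoint Logistics SA, giving 52% + 6% = 58%.
Chain via Cobalt Shipping BV → Wildmere Industries Corp. (R1): 37% × 62% × 71% = 16.2874% of Northgate Ventures LLC.
Chain via Redpoint Logistics SA → Harbor Realty LP (R1): 58% × 42% × 17% = 4.1412% of Northgate Ventures LLC.
Aggregating (R2): 16.2874% + 4.1412% = 20.4286%.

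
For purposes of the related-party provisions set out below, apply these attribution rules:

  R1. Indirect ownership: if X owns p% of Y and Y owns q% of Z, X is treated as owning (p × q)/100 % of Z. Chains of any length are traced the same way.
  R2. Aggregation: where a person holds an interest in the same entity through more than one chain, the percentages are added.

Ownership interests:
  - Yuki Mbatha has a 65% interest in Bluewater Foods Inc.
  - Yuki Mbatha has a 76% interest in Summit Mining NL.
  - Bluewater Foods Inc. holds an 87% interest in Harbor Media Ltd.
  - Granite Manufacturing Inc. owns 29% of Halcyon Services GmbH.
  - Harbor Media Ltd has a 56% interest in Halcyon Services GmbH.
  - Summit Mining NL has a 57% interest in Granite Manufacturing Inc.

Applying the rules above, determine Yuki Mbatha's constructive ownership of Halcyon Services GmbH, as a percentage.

Chain via Summit Mining NL → Granite Manufacturing Inc. (R1): 76% × 57% × 29% = 12.5628% of Halcyon Services GmbH.
Chain via Bluewater Foods Inc. → Harbor Media Ltd (R1): 65% × 87% × 56% = 31.668% of Halcyon Services GmbH.
Aggregating (R2): 12.5628% + 31.668% = 44.2308%.

44.2308%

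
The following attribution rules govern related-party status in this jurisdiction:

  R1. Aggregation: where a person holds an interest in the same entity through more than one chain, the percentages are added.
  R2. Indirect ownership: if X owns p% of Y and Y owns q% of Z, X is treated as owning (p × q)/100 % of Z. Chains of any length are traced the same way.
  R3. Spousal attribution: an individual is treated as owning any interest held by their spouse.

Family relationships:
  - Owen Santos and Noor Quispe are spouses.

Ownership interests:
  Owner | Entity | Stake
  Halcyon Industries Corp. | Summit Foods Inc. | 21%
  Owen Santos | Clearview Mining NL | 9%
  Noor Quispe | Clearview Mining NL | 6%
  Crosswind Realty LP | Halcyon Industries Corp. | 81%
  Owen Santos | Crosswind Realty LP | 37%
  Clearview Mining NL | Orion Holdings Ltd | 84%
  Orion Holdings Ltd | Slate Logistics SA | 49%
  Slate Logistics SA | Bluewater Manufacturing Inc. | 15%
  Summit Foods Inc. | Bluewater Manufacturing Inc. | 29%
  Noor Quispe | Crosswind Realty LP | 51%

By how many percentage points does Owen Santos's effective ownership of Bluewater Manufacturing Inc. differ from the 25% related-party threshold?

19.732948

By spousal attribution (R3), Owen Santos is treated as also owning Noor Quispe's interest in Crosswind Realty LP, giving 37% + 51% = 88%.
By spousal attribution (R3), Owen Santos is treated as also owning Noor Quispe's interest in Clearview Mining NL, giving 9% + 6% = 15%.
Chain via Crosswind Realty LP → Halcyon Industries Corp. → Summit Foods Inc. (R2): 88% × 81% × 21% × 29% = 4.340952% of Bluewater Manufacturing Inc.
Chain via Clearview Mining NL → Orion Holdings Ltd → Slate Logistics SA (R2): 15% × 84% × 49% × 15% = 0.9261% of Bluewater Manufacturing Inc.
Aggregating (R1): 4.340952% + 0.9261% = 5.267052%.
5.267052% falls short of the 25% threshold by 19.732948 percentage points.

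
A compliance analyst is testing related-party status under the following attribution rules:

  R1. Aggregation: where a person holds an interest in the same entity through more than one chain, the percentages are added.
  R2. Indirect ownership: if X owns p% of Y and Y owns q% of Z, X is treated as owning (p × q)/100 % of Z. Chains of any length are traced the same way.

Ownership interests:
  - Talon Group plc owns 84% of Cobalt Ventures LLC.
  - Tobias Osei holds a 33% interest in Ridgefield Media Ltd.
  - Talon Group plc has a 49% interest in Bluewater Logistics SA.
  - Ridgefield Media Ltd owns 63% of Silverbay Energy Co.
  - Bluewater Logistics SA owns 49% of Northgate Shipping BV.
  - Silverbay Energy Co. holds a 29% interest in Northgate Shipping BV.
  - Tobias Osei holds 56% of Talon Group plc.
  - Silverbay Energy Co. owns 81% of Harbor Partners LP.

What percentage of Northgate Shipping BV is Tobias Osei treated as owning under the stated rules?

19.4747%

Chain via Ridgefield Media Ltd → Silverbay Energy Co. (R2): 33% × 63% × 29% = 6.0291% of Northgate Shipping BV.
Chain via Talon Group plc → Bluewater Logistics SA (R2): 56% × 49% × 49% = 13.4456% of Northgate Shipping BV.
Aggregating (R1): 6.0291% + 13.4456% = 19.4747%.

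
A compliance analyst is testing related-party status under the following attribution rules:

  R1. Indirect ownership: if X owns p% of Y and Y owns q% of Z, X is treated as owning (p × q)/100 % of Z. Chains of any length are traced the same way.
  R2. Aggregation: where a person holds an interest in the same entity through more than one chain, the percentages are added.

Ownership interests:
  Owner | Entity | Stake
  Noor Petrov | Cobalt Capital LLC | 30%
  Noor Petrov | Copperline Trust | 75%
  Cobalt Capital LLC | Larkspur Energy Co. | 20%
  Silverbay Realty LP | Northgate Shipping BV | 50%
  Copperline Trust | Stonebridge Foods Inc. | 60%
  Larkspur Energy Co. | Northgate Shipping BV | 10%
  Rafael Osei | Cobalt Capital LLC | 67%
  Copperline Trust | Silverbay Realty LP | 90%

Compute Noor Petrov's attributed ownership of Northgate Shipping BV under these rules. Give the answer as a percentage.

34.35%

Chain via Copperline Trust → Silverbay Realty LP (R1): 75% × 90% × 50% = 33.75% of Northgate Shipping BV.
Chain via Cobalt Capital LLC → Larkspur Energy Co. (R1): 30% × 20% × 10% = 0.6% of Northgate Shipping BV.
Aggregating (R2): 33.75% + 0.6% = 34.35%.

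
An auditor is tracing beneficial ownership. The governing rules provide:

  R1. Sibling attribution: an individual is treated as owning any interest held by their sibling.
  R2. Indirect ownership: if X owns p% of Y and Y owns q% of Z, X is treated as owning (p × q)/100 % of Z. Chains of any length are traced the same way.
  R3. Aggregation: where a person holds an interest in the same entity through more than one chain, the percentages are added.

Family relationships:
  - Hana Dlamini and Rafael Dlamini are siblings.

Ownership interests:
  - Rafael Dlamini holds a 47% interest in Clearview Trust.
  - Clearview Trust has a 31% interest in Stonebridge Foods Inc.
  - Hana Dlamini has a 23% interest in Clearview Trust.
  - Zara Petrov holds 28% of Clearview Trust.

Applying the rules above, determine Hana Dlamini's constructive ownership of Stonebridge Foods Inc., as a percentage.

By sibling attribution (R1), Hana Dlamini is treated as also owning Rafael Dlamini's interest in Clearview Trust, giving 23% + 47% = 70%.
Chain via Clearview Trust (R2): 70% × 31% = 21.7% of Stonebridge Foods Inc.

21.7%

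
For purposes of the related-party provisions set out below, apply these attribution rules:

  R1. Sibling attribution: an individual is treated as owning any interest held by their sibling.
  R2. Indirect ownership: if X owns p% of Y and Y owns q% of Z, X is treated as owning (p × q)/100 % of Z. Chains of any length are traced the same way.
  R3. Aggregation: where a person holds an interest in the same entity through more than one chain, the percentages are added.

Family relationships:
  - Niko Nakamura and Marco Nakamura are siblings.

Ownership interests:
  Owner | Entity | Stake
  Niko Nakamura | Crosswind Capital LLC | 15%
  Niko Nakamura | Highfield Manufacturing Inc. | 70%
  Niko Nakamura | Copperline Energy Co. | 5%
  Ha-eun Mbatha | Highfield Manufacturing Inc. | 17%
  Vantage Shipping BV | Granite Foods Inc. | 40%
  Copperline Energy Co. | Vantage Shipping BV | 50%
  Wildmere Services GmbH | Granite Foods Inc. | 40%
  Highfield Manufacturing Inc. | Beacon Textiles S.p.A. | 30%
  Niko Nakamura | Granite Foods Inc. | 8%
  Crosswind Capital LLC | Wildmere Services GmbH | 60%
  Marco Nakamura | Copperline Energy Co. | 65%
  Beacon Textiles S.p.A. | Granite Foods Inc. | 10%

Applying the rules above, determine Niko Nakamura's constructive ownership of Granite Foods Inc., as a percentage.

By sibling attribution (R1), Niko Nakamura is treated as also owning Marco Nakamura's interest in Copperline Energy Co, giving 5% + 65% = 70%.
Chain via Crosswind Capital LLC → Wildmere Services GmbH (R2): 15% × 60% × 40% = 3.6% of Granite Foods Inc.
Chain via Copperline Energy Co. → Vantage Shipping BV (R2): 70% × 50% × 40% = 14% of Granite Foods Inc.
Chain via Highfield Manufacturing Inc. → Beacon Textiles S.p.A. (R2): 70% × 30% × 10% = 2.1% of Granite Foods Inc.
Direct interest in Granite Foods Inc: 8%.
Aggregating (R3): 3.6% + 14% + 2.1% + 8% = 27.7%.

27.7%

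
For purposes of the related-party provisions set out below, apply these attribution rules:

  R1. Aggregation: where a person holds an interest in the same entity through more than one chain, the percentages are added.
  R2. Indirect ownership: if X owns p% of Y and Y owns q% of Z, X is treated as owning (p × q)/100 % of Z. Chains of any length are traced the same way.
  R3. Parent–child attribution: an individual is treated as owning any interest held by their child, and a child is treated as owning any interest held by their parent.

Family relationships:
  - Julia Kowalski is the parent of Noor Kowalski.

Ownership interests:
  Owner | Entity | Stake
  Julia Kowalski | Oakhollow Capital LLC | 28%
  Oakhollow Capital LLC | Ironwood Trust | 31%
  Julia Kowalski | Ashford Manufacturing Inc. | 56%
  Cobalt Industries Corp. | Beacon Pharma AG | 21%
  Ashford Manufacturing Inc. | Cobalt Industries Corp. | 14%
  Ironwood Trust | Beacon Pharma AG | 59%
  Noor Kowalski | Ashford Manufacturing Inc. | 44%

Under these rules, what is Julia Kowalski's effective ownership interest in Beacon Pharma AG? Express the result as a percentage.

8.0612%

By parent–child attribution (R3), Julia Kowalski is treated as also owning Noor Kowalski's interest in Ashford Manufacturing Inc, giving 56% + 44% = 100%.
Chain via Ashford Manufacturing Inc. → Cobalt Industries Corp. (R2): 100% × 14% × 21% = 2.94% of Beacon Pharma AG.
Chain via Oakhollow Capital LLC → Ironwood Trust (R2): 28% × 31% × 59% = 5.1212% of Beacon Pharma AG.
Aggregating (R1): 2.94% + 5.1212% = 8.0612%.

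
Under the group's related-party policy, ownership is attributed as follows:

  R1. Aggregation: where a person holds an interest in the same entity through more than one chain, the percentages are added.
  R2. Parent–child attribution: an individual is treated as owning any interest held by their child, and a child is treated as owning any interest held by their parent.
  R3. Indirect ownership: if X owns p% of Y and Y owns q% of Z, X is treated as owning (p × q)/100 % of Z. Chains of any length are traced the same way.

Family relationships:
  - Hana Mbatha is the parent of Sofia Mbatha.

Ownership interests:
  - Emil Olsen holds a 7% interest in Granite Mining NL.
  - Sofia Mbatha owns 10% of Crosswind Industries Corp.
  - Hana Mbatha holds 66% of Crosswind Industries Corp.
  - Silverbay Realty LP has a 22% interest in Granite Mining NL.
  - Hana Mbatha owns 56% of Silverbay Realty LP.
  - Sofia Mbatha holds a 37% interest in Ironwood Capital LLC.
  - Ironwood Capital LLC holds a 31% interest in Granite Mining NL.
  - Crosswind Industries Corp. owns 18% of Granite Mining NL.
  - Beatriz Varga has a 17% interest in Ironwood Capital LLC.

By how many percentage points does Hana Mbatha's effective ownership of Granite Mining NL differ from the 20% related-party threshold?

By parent–child attribution (R2), Hana Mbatha is treated as also owning Sofia Mbatha's interest in Crosswind Industries Corp, giving 66% + 10% = 76%.
By parent–child attribution (R2), Hana Mbatha is treated as owning Sofia Mbatha's 37% interest in Ironwood Capital LLC.
Chain via Crosswind Industries Corp. (R3): 76% × 18% = 13.68% of Granite Mining NL.
Chain via Silverbay Realty LP (R3): 56% × 22% = 12.32% of Granite Mining NL.
Chain via Ironwood Capital LLC (R3): 37% × 31% = 11.47% of Granite Mining NL.
Aggregating (R1): 13.68% + 12.32% + 11.47% = 37.47%.
37.47% exceeds the 20% threshold by 17.47 percentage points.

17.47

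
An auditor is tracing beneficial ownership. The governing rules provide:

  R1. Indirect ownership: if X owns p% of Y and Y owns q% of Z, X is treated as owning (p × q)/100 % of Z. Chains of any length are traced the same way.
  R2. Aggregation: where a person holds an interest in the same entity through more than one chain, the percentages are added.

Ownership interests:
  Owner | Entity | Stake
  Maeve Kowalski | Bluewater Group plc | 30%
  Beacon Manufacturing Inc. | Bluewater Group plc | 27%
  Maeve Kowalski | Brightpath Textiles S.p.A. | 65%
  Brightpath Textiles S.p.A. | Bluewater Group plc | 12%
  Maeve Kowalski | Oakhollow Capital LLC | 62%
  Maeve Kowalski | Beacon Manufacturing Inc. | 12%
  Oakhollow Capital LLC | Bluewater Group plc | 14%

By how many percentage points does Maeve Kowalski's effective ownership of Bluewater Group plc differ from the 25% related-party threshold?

24.72

Chain via Beacon Manufacturing Inc. (R1): 12% × 27% = 3.24% of Bluewater Group plc.
Chain via Oakhollow Capital LLC (R1): 62% × 14% = 8.68% of Bluewater Group plc.
Chain via Brightpath Textiles S.p.A. (R1): 65% × 12% = 7.8% of Bluewater Group plc.
Direct interest in Bluewater Group plc: 30%.
Aggregating (R2): 3.24% + 8.68% + 7.8% + 30% = 49.72%.
49.72% exceeds the 25% threshold by 24.72 percentage points.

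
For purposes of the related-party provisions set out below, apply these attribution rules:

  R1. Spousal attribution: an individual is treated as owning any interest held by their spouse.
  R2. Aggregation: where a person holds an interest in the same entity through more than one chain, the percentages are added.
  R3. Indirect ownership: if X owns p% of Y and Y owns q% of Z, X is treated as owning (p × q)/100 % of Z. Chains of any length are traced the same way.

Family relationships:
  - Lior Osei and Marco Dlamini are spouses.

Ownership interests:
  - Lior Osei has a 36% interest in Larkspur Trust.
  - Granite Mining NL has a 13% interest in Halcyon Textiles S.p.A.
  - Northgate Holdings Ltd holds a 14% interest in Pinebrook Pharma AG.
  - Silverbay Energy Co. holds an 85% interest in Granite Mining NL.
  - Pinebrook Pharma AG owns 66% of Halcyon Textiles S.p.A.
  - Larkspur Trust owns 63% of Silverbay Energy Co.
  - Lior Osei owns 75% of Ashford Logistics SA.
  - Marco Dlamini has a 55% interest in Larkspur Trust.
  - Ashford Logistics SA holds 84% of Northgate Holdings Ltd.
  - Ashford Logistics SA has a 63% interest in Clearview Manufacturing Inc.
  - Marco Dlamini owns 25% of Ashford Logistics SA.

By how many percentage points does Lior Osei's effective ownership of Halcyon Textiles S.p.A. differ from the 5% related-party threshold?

By spousal attribution (R1), Lior Osei is treated as also owning Marco Dlamini's interest in Larkspur Trust, giving 36% + 55% = 91%.
By spousal attribution (R1), Lior Osei is treated as also owning Marco Dlamini's interest in Ashford Logistics SA, giving 75% + 25% = 100%.
Chain via Larkspur Trust → Silverbay Energy Co. → Granite Mining NL (R3): 91% × 63% × 85% × 13% = 6.334965% of Halcyon Textiles S.p.A.
Chain via Ashford Logistics SA → Northgate Holdings Ltd → Pinebrook Pharma AG (R3): 100% × 84% × 14% × 66% = 7.7616% of Halcyon Textiles S.p.A.
Aggregating (R2): 6.334965% + 7.7616% = 14.096565%.
14.096565% exceeds the 5% threshold by 9.096565 percentage points.

9.096565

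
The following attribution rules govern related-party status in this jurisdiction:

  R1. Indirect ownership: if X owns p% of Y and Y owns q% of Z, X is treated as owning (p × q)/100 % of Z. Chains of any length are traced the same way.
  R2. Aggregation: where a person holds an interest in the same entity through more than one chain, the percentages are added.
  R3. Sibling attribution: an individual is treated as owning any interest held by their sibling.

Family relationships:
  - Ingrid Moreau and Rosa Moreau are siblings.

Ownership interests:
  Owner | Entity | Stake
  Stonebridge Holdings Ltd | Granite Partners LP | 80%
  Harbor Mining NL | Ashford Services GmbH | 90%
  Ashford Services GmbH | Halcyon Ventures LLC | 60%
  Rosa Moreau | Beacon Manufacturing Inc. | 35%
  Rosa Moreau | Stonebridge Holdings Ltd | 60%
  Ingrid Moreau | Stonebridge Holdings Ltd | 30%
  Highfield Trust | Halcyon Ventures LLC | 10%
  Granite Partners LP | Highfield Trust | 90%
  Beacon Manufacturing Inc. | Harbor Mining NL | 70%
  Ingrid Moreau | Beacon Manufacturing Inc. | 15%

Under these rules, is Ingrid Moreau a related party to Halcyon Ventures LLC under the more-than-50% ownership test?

No

By sibling attribution (R3), Ingrid Moreau is treated as also owning Rosa Moreau's interest in Beacon Manufacturing Inc, giving 15% + 35% = 50%.
By sibling attribution (R3), Ingrid Moreau is treated as also owning Rosa Moreau's interest in Stonebridge Holdings Ltd, giving 30% + 60% = 90%.
Chain via Beacon Manufacturing Inc. → Harbor Mining NL → Ashford Services GmbH (R1): 50% × 70% × 90% × 60% = 18.9% of Halcyon Ventures LLC.
Chain via Stonebridge Holdings Ltd → Granite Partners LP → Highfield Trust (R1): 90% × 80% × 90% × 10% = 6.48% of Halcyon Ventures LLC.
Aggregating (R2): 18.9% + 6.48% = 25.38%.
25.38% does not exceed the 50% threshold, so Ingrid is not a related party to Halcyon Ventures LLC.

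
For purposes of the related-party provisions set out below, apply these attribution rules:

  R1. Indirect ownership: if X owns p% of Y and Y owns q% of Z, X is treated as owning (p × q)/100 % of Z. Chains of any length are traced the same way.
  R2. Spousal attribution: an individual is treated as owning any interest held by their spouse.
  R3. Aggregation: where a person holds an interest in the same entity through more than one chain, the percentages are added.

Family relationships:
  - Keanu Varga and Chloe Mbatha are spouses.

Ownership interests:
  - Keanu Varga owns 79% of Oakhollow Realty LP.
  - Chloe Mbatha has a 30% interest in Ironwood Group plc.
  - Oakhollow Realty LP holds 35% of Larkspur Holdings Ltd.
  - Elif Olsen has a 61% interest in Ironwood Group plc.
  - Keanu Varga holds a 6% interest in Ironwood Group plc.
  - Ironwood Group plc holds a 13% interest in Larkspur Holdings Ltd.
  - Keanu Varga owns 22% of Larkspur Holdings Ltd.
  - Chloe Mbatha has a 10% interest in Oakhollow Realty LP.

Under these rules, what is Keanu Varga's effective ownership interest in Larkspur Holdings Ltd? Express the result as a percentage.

57.83%

By spousal attribution (R2), Keanu Varga is treated as also owning Chloe Mbatha's interest in Ironwood Group plc, giving 6% + 30% = 36%.
By spousal attribution (R2), Keanu Varga is treated as also owning Chloe Mbatha's interest in Oakhollow Realty LP, giving 79% + 10% = 89%.
Chain via Ironwood Group plc (R1): 36% × 13% = 4.68% of Larkspur Holdings Ltd.
Chain via Oakhollow Realty LP (R1): 89% × 35% = 31.15% of Larkspur Holdings Ltd.
Direct interest in Larkspur Holdings Ltd: 22%.
Aggregating (R3): 4.68% + 31.15% + 22% = 57.83%.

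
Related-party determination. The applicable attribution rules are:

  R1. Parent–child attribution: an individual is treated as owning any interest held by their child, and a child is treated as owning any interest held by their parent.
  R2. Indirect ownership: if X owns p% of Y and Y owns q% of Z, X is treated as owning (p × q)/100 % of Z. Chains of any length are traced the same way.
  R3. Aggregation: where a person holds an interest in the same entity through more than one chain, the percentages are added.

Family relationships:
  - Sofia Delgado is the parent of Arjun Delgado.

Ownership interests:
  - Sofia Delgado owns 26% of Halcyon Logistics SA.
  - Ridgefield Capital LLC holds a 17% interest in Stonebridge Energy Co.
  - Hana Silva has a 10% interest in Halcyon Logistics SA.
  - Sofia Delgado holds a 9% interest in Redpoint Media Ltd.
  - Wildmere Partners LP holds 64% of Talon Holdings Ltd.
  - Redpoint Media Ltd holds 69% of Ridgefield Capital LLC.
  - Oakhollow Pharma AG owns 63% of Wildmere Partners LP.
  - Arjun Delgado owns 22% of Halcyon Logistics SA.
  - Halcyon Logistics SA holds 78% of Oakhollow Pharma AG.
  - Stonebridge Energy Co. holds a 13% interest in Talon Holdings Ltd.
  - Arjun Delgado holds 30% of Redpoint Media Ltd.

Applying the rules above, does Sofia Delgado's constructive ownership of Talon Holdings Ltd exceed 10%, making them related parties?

Yes

By parent–child attribution (R1), Sofia Delgado is treated as also owning Arjun Delgado's interest in Halcyon Logistics SA, giving 26% + 22% = 48%.
By parent–child attribution (R1), Sofia Delgado is treated as also owning Arjun Delgado's interest in Redpoint Media Ltd, giving 9% + 30% = 39%.
Chain via Halcyon Logistics SA → Oakhollow Pharma AG → Wildmere Partners LP (R2): 48% × 78% × 63% × 64% = 15.095808% of Talon Holdings Ltd.
Chain via Redpoint Media Ltd → Ridgefield Capital LLC → Stonebridge Energy Co. (R2): 39% × 69% × 17% × 13% = 0.594711% of Talon Holdings Ltd.
Aggregating (R3): 15.095808% + 0.594711% = 15.690519%.
15.690519% exceeds the 10% threshold, so Sofia is a related party to Talon Holdings Ltd.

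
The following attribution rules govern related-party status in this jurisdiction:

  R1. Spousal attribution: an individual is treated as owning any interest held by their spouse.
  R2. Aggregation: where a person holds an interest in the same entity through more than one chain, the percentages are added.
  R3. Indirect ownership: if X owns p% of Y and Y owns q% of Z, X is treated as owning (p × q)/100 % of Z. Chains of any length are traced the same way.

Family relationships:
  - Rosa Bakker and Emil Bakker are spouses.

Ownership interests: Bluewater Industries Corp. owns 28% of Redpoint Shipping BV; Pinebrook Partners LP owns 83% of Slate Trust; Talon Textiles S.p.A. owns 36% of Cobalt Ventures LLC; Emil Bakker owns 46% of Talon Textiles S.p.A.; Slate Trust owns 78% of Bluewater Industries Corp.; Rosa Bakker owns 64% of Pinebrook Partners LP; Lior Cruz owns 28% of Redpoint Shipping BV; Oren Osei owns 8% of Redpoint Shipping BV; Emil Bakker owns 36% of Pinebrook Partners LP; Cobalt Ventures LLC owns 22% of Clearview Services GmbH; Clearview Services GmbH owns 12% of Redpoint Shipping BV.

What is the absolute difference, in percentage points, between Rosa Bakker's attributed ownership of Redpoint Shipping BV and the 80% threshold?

61.435616

By spousal attribution (R1), Rosa Bakker is treated as also owning Emil Bakker's interest in Pinebrook Partners LP, giving 64% + 36% = 100%.
By spousal attribution (R1), Rosa Bakker is treated as owning Emil Bakker's 46% interest in Talon Textiles S.p.A.
Chain via Pinebrook Partners LP → Slate Trust → Bluewater Industries Corp. (R3): 100% × 83% × 78% × 28% = 18.1272% of Redpoint Shipping BV.
Chain via Talon Textiles S.p.A. → Cobalt Ventures LLC → Clearview Services GmbH (R3): 46% × 36% × 22% × 12% = 0.437184% of Redpoint Shipping BV.
Aggregating (R2): 18.1272% + 0.437184% = 18.564384%.
18.564384% falls short of the 80% threshold by 61.435616 percentage points.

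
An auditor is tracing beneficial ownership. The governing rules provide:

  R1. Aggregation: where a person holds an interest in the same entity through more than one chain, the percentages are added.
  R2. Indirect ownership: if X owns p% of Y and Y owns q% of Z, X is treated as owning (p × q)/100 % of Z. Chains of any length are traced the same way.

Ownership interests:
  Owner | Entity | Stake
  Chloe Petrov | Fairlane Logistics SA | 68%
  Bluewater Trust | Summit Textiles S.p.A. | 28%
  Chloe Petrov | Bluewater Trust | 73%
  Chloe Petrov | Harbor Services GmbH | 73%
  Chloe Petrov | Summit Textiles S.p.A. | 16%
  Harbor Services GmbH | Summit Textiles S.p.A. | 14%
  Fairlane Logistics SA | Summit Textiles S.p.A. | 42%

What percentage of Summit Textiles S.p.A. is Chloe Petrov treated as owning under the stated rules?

75.22%

Chain via Fairlane Logistics SA (R2): 68% × 42% = 28.56% of Summit Textiles S.p.A.
Chain via Bluewater Trust (R2): 73% × 28% = 20.44% of Summit Textiles S.p.A.
Chain via Harbor Services GmbH (R2): 73% × 14% = 10.22% of Summit Textiles S.p.A.
Direct interest in Summit Textiles S.p.A: 16%.
Aggregating (R1): 28.56% + 20.44% + 10.22% + 16% = 75.22%.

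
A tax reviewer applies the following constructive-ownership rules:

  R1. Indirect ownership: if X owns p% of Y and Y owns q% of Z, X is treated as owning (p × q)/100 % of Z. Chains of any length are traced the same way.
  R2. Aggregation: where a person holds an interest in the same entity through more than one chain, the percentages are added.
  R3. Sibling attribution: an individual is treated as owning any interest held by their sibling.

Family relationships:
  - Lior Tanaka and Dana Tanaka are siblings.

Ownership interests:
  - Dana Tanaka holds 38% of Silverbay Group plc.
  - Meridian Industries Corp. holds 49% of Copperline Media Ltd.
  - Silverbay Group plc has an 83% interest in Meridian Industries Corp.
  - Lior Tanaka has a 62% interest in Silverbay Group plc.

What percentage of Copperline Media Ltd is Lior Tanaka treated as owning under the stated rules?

By sibling attribution (R3), Lior Tanaka is treated as also owning Dana Tanaka's interest in Silverbay Group plc, giving 62% + 38% = 100%.
Chain via Silverbay Group plc → Meridian Industries Corp. (R1): 100% × 83% × 49% = 40.67% of Copperline Media Ltd.

40.67%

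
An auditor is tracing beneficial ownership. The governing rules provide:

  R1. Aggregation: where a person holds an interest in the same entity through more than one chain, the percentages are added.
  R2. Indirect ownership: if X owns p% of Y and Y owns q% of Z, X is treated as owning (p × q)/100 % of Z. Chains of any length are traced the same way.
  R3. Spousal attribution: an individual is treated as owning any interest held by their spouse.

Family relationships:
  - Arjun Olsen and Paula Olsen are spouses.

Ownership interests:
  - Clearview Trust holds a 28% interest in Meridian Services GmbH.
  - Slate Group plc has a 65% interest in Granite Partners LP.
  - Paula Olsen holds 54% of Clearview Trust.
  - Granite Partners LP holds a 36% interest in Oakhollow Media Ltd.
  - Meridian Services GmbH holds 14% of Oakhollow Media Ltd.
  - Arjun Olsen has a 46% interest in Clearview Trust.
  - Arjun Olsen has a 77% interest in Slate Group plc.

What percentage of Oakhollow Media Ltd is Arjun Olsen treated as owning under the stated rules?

21.938%

By spousal attribution (R3), Arjun Olsen is treated as also owning Paula Olsen's interest in Clearview Trust, giving 46% + 54% = 100%.
Chain via Clearview Trust → Meridian Services GmbH (R2): 100% × 28% × 14% = 3.92% of Oakhollow Media Ltd.
Chain via Slate Group plc → Granite Partners LP (R2): 77% × 65% × 36% = 18.018% of Oakhollow Media Ltd.
Aggregating (R1): 3.92% + 18.018% = 21.938%.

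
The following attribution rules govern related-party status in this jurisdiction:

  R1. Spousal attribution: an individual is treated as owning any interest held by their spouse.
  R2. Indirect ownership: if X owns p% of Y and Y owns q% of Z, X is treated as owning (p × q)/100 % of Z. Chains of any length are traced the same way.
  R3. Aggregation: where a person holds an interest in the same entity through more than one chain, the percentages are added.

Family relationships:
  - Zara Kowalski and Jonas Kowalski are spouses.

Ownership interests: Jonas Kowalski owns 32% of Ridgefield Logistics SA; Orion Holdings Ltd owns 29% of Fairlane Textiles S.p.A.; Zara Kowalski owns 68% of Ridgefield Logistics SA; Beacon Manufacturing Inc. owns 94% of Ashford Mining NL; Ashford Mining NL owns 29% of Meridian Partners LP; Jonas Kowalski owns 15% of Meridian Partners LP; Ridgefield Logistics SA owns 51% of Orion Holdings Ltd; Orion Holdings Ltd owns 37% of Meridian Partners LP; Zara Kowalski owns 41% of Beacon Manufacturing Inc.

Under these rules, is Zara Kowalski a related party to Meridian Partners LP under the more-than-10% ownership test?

Yes

By spousal attribution (R1), Zara Kowalski is treated as also owning Jonas Kowalski's interest in Ridgefield Logistics SA, giving 68% + 32% = 100%.
By spousal attribution (R1), Zara Kowalski is treated as owning Jonas Kowalski's 15% interest in Meridian Partners LP.
Chain via Beacon Manufacturing Inc. → Ashford Mining NL (R2): 41% × 94% × 29% = 11.1766% of Meridian Partners LP.
Chain via Ridgefield Logistics SA → Orion Holdings Ltd (R2): 100% × 51% × 37% = 18.87% of Meridian Partners LP.
Direct interest in Meridian Partners LP: 15%.
Aggregating (R3): 11.1766% + 18.87% + 15% = 45.0466%.
45.0466% exceeds the 10% threshold, so Zara is a related party to Meridian Partners LP.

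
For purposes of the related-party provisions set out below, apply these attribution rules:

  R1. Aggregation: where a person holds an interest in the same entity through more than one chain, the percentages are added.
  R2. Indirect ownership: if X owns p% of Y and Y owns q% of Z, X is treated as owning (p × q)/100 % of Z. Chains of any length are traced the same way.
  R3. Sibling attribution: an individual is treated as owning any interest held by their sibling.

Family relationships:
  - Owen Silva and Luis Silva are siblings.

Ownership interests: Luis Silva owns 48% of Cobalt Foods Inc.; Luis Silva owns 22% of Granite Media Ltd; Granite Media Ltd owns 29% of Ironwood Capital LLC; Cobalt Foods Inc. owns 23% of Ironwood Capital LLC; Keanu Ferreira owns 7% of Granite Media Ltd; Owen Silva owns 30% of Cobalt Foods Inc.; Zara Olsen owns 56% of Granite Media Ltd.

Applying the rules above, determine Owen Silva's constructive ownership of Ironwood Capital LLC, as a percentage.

24.32%

By sibling attribution (R3), Owen Silva is treated as also owning Luis Silva's interest in Cobalt Foods Inc, giving 30% + 48% = 78%.
By sibling attribution (R3), Owen Silva is treated as owning Luis Silva's 22% interest in Granite Media Ltd.
Chain via Cobalt Foods Inc. (R2): 78% × 23% = 17.94% of Ironwood Capital LLC.
Chain via Granite Media Ltd (R2): 22% × 29% = 6.38% of Ironwood Capital LLC.
Aggregating (R1): 17.94% + 6.38% = 24.32%.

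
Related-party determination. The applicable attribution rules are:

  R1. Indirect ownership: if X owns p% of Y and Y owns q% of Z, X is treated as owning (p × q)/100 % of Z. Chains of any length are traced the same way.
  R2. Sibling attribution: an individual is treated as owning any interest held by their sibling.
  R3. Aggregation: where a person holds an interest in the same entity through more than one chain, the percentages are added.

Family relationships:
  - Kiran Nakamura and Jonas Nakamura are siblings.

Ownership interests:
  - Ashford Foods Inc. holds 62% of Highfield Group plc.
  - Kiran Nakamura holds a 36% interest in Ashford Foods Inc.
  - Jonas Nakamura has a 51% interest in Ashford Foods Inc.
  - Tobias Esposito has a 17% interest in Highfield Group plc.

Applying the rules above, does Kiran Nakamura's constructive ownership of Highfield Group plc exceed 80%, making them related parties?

No

By sibling attribution (R2), Kiran Nakamura is treated as also owning Jonas Nakamura's interest in Ashford Foods Inc, giving 36% + 51% = 87%.
Chain via Ashford Foods Inc. (R1): 87% × 62% = 53.94% of Highfield Group plc.
53.94% does not exceed the 80% threshold, so Kiran is not a related party to Highfield Group plc.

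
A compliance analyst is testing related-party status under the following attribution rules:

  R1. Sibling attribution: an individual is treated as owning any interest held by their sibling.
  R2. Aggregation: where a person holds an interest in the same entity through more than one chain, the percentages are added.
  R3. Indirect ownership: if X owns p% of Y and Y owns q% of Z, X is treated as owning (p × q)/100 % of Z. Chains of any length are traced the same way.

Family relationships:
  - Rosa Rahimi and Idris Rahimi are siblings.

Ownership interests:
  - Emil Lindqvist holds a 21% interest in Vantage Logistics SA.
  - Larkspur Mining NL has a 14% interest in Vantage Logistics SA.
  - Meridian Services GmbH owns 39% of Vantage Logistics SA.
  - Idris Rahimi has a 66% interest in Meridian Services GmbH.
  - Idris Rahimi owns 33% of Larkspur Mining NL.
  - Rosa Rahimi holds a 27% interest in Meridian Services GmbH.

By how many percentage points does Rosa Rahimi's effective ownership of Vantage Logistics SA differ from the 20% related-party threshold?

20.89

By sibling attribution (R1), Rosa Rahimi is treated as also owning Idris Rahimi's interest in Meridian Services GmbH, giving 27% + 66% = 93%.
By sibling attribution (R1), Rosa Rahimi is treated as owning Idris Rahimi's 33% interest in Larkspur Mining NL.
Chain via Meridian Services GmbH (R3): 93% × 39% = 36.27% of Vantage Logistics SA.
Chain via Larkspur Mining NL (R3): 33% × 14% = 4.62% of Vantage Logistics SA.
Aggregating (R2): 36.27% + 4.62% = 40.89%.
40.89% exceeds the 20% threshold by 20.89 percentage points.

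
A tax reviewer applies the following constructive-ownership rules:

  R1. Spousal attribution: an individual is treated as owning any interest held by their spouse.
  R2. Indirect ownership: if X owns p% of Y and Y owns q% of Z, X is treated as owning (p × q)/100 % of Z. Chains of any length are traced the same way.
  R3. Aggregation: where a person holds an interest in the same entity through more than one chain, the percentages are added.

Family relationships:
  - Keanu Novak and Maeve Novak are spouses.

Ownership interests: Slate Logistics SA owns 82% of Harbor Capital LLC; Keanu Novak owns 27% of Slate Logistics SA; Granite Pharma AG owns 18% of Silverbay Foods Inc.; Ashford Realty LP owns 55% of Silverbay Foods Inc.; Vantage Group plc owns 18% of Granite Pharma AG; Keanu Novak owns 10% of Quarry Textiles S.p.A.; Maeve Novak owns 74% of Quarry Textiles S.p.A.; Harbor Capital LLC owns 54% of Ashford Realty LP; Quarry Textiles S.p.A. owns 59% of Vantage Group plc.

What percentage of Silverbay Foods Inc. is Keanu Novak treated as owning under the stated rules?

By spousal attribution (R1), Keanu Novak is treated as also owning Maeve Novak's interest in Quarry Textiles S.p.A, giving 10% + 74% = 84%.
Chain via Slate Logistics SA → Harbor Capital LLC → Ashford Realty LP (R2): 27% × 82% × 54% × 55% = 6.57558% of Silverbay Foods Inc.
Chain via Quarry Textiles S.p.A. → Vantage Group plc → Granite Pharma AG (R2): 84% × 59% × 18% × 18% = 1.605744% of Silverbay Foods Inc.
Aggregating (R3): 6.57558% + 1.605744% = 8.181324%.

8.181324%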